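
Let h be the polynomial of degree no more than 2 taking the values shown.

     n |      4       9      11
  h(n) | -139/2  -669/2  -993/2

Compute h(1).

-13/2

Write h(n) = an^2 + bn + c. Substituting each data point gives a linear system:
  16a + 4b + c = -139/2
  81a + 9b + c = -669/2
  121a + 11b + c = -993/2
Solving the system yields a = -4, b = -1, c = -3/2.
So h(n) = -4n² - n - 3/2.
Then h(1) = -13/2.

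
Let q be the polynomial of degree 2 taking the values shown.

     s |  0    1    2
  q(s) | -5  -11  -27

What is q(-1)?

-9

Write q(s) = as^2 + bs + c. Substituting each data point gives a linear system:
  c = -5
  a + b + c = -11
  4a + 2b + c = -27
Solving the system yields a = -5, b = -1, c = -5.
So q(s) = -5s^2 - s - 5.
Then q(-1) = -9.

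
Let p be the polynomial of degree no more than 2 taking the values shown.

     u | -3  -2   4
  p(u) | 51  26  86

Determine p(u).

Write p(u) = au^2 + bu + c. Substituting each data point gives a linear system:
  9a - 3b + c = 51
  4a - 2b + c = 26
  16a + 4b + c = 86
Solving the system yields a = 5, b = 0, c = 6.
So p(u) = 5u^2 + 6.
Check: p(4) = 86. ✓

p(u) = 5u^2 + 6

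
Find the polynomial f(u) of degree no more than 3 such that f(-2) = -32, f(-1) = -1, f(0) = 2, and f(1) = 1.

Using the Lagrange interpolation formula with nodes -2, -1, 0, 1:
  L_0(u) = (u + 1)u(u - 1) / -6
  L_1(u) = (u + 2)u(u - 1) / 2
  L_2(u) = (u + 2)(u + 1)(u - 1) / -2
  L_3(u) = (u + 2)(u + 1)u / 6
Then f(u) = -32·L_0(u) - 1·L_1(u) + 2·L_2(u) + 1·L_3(u).
Expanding and collecting terms gives f(u) = 4u^3 - 2u^2 - 3u + 2.
Check: f(-1) = -1. ✓

f(u) = 4u^3 - 2u^2 - 3u + 2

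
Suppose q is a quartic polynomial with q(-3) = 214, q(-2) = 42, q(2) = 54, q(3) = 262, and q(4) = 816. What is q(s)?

Using the Lagrange interpolation formula with nodes -3, -2, 2, 3, 4:
  L_0(s) = (s + 2)(s - 2)(s - 3)(s - 4) / 210
  L_1(s) = (s + 3)(s - 2)(s - 3)(s - 4) / -120
  L_2(s) = (s + 3)(s + 2)(s - 3)(s - 4) / 40
  L_3(s) = (s + 3)(s + 2)(s - 2)(s - 4) / -30
  L_4(s) = (s + 3)(s + 2)(s - 2)(s - 3) / 84
Then q(s) = 214·L_0(s) + 42·L_1(s) + 54·L_2(s) + 262·L_3(s) + 816·L_4(s).
Expanding and collecting terms gives q(s) = 3s^4 + s^3 - s^2 - s + 4.
Check: q(3) = 262. ✓

q(s) = 3s^4 + s^3 - s^2 - s + 4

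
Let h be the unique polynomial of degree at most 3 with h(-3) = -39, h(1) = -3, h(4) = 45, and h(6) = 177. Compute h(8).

445

Write h(x) = ax^3 + bx^2 + cx + d. Substituting each data point gives a linear system:
  -27a + 9b - 3c + d = -39
  a + b + c + d = -3
  64a + 16b + 4c + d = 45
  216a + 36b + 6c + d = 177
Solving the system yields a = 1, b = -1, c = 0, d = -3.
So h(x) = x^3 - x^2 - 3.
Then h(8) = 445.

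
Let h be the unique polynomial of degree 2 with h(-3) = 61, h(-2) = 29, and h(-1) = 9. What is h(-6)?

Forward differences of the values at u = -3, -2, -1:
  h  : 61  29  9
  Δ  : -32  -20
  Δ^2: 12
The second differences are constant, confirming degree 2.
Interpolating (Newton forward form) and evaluating at u = -6 gives h(-6) = 229.

229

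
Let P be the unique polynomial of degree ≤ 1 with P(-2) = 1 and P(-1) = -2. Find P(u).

P(u) = -3u - 5

Write P(u) = au + b. Substituting each data point gives a linear system:
  -2a + b = 1
  -a + b = -2
Solving the system yields a = -3, b = -5.
So P(u) = -3u - 5.
Check: P(-2) = 1. ✓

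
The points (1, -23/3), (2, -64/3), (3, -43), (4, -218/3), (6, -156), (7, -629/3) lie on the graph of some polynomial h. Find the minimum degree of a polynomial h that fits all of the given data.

Divided differences on the nodes 1, 2, 3, 4, 6, 7:
  order 0: -23/3  -64/3  -43  -218/3  -156  -629/3
  order 1: -41/3  -65/3  -89/3  -125/3  -161/3
  order 2: -4  -4  -4  -4
  order 3: 0  0  0
  order 4: 0  0
  order 5: 0
The order-2 divided differences are all -4 (nonzero) and every higher order vanishes, so the data lies on a polynomial of degree exactly 2.

2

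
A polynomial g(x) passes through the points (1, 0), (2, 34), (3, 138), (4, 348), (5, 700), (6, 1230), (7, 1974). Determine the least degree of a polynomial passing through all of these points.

3

Forward differences of the values at x = 1, 2, 3, 4, 5, 6, 7:
  g  : 0  34  138  348  700  1230  1974
  Δ  : 34  104  210  352  530  744
  Δ^2: 70  106  142  178  214
  Δ^3: 36  36  36  36
  Δ^4: 0  0  0
  Δ^5: 0  0
  Δ^6: 0
The third differences are constant (36) and nonzero, while all higher differences vanish, so the minimal degree is 3.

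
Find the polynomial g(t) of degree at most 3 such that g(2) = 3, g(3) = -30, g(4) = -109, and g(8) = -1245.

g(t) = -3t^3 + 4t^2 + 4t + 3

Write g(t) = at^3 + bt^2 + ct + d. Substituting each data point gives a linear system:
  8a + 4b + 2c + d = 3
  27a + 9b + 3c + d = -30
  64a + 16b + 4c + d = -109
  512a + 64b + 8c + d = -1245
Solving the system yields a = -3, b = 4, c = 4, d = 3.
So g(t) = -3t^3 + 4t^2 + 4t + 3.
Check: g(3) = -30. ✓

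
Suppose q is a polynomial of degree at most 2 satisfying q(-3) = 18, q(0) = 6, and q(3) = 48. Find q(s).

Write q(s) = as^2 + bs + c. Substituting each data point gives a linear system:
  9a - 3b + c = 18
  c = 6
  9a + 3b + c = 48
Solving the system yields a = 3, b = 5, c = 6.
So q(s) = 3s² + 5s + 6.
Check: q(3) = 48. ✓

q(s) = 3s^2 + 5s + 6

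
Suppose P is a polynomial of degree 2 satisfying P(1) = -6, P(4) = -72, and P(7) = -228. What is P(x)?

Write P(x) = ax^2 + bx + c. Substituting each data point gives a linear system:
  a + b + c = -6
  16a + 4b + c = -72
  49a + 7b + c = -228
Solving the system yields a = -5, b = 3, c = -4.
So P(x) = -5x^2 + 3x - 4.
Check: P(4) = -72. ✓

P(x) = -5x^2 + 3x - 4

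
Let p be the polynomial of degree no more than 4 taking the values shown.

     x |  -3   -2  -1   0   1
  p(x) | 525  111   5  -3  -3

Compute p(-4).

1577

Using the Lagrange interpolation formula with nodes -3, -2, -1, 0, 1:
  L_0(x) = (x + 2)(x + 1)x(x - 1) / 24
  L_1(x) = (x + 3)(x + 1)x(x - 1) / -6
  L_2(x) = (x + 3)(x + 2)x(x - 1) / 4
  L_3(x) = (x + 3)(x + 2)(x + 1)(x - 1) / -6
  L_4(x) = (x + 3)(x + 2)(x + 1)x / 24
Then p(x) = 525·L_0(x) + 111·L_1(x) + 5·L_2(x) - 3·L_3(x) - 3·L_4(x).
Expanding and collecting terms gives p(x) = 5x^4 - 5x^3 - x^2 + x - 3.
Evaluating at x = -4: p(-4) = 1577.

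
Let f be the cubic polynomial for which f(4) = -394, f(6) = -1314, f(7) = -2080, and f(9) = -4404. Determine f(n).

f(n) = -6n^3 - 4n + 6

Write f(n) = an^3 + bn^2 + cn + d. Substituting each data point gives a linear system:
  64a + 16b + 4c + d = -394
  216a + 36b + 6c + d = -1314
  343a + 49b + 7c + d = -2080
  729a + 81b + 9c + d = -4404
Solving the system yields a = -6, b = 0, c = -4, d = 6.
So f(n) = -6n^3 - 4n + 6.
Check: f(4) = -394. ✓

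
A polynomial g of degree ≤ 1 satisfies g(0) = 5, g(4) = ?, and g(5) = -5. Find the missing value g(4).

The 2 known points determine the degree-1 polynomial uniquely.
Write g(s) = as + b. Substituting each data point gives a linear system:
  b = 5
  5a + b = -5
Solving the system yields a = -2, b = 5.
So g(s) = -2s + 5.
Then g(4) = -3.

-3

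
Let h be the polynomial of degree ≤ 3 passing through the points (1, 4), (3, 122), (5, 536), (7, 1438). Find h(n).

h(n) = 4n^3 + n^2 + 3n - 4

Using the Lagrange interpolation formula with nodes 1, 3, 5, 7:
  L_0(n) = (n - 3)(n - 5)(n - 7) / -48
  L_1(n) = (n - 1)(n - 5)(n - 7) / 16
  L_2(n) = (n - 1)(n - 3)(n - 7) / -16
  L_3(n) = (n - 1)(n - 3)(n - 5) / 48
Then h(n) = 4·L_0(n) + 122·L_1(n) + 536·L_2(n) + 1438·L_3(n).
Expanding and collecting terms gives h(n) = 4n^3 + n^2 + 3n - 4.
Check: h(3) = 122. ✓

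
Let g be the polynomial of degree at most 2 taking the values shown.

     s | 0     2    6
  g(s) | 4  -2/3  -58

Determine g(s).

g(s) = -2s^2 + (5/3)s + 4

Write g(s) = as^2 + bs + c. Substituting each data point gives a linear system:
  c = 4
  4a + 2b + c = -2/3
  36a + 6b + c = -58
Solving the system yields a = -2, b = 5/3, c = 4.
So g(s) = -2s^2 + (5/3)s + 4.
Check: g(2) = -2/3. ✓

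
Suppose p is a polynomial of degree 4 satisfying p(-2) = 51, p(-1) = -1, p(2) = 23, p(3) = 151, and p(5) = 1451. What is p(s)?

Write p(s) = as^4 + bs^3 + cs^2 + ds + e. Substituting each data point gives a linear system:
  16a - 8b + 4c - 2d + e = 51
  a - b + c - d + e = -1
  16a + 8b + 4c + 2d + e = 23
  81a + 27b + 9c + 3d + e = 151
  625a + 125b + 25c + 5d + e = 1451
Solving the system yields a = 3, b = -3, c = -3, d = 5, e = 1.
So p(s) = 3s^4 - 3s^3 - 3s^2 + 5s + 1.
Check: p(-2) = 51. ✓

p(s) = 3s^4 - 3s^3 - 3s^2 + 5s + 1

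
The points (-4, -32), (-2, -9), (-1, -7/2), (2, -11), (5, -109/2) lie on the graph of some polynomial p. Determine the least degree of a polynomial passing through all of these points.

2

Divided differences on the nodes -4, -2, -1, 2, 5:
  order 0: -32  -9  -7/2  -11  -109/2
  order 1: 23/2  11/2  -5/2  -29/2
  order 2: -2  -2  -2
  order 3: 0  0
  order 4: 0
The order-2 divided differences are all -2 (nonzero) and every higher order vanishes, so the data lies on a polynomial of degree exactly 2.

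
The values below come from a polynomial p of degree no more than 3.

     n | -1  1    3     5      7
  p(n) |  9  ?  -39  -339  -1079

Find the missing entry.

On equispaced nodes a degree-3 polynomial has vanishing fourth forward difference, so
  p(-1) - 4·p(1) + 6·p(3) - 4·p(5) + p(7) = 0.
Substituting the known values and solving for p(1):
  -4·p(1) = -52
  p(1) = 13.

13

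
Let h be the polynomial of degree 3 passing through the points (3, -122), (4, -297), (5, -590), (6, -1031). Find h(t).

h(t) = -5t^3 + t^2 + 3t - 5

Write h(t) = at^3 + bt^2 + ct + d. Substituting each data point gives a linear system:
  27a + 9b + 3c + d = -122
  64a + 16b + 4c + d = -297
  125a + 25b + 5c + d = -590
  216a + 36b + 6c + d = -1031
Solving the system yields a = -5, b = 1, c = 3, d = -5.
So h(t) = -5t³ + t² + 3t - 5.
Check: h(5) = -590. ✓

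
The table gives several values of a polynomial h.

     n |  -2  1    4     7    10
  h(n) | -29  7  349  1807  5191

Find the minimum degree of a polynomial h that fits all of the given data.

3

Forward differences of the values at n = -2, 1, 4, 7, 10:
  h  : -29  7  349  1807  5191
  Δ  : 36  342  1458  3384
  Δ^2: 306  1116  1926
  Δ^3: 810  810
  Δ^4: 0
The third differences are constant (810) and nonzero, while all higher differences vanish, so the minimal degree is 3.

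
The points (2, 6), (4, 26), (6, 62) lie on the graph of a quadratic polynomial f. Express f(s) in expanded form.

Write f(s) = as^2 + bs + c. Substituting each data point gives a linear system:
  4a + 2b + c = 6
  16a + 4b + c = 26
  36a + 6b + c = 62
Solving the system yields a = 2, b = -2, c = 2.
So f(s) = 2s² - 2s + 2.
Check: f(6) = 62. ✓

f(s) = 2s^2 - 2s + 2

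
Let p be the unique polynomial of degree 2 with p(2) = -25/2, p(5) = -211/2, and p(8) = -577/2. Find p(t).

Write p(t) = at^2 + bt + c. Substituting each data point gives a linear system:
  4a + 2b + c = -25/2
  25a + 5b + c = -211/2
  64a + 8b + c = -577/2
Solving the system yields a = -5, b = 4, c = -1/2.
So p(t) = -5t² + 4t - 1/2.
Check: p(5) = -211/2. ✓

p(t) = -5t^2 + 4t - 1/2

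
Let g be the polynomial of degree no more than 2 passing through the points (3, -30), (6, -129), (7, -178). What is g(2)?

Write g(u) = au^2 + bu + c. Substituting each data point gives a linear system:
  9a + 3b + c = -30
  36a + 6b + c = -129
  49a + 7b + c = -178
Solving the system yields a = -4, b = 3, c = -3.
So g(u) = -4u² + 3u - 3.
Then g(2) = -13.

-13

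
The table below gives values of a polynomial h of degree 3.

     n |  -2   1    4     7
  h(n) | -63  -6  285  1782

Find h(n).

Write h(n) = an^3 + bn^2 + cn + d. Substituting each data point gives a linear system:
  -8a + 4b - 2c + d = -63
  a + b + c + d = -6
  64a + 16b + 4c + d = 285
  343a + 49b + 7c + d = 1782
Solving the system yields a = 6, b = -5, c = -4, d = -3.
So h(n) = 6n³ - 5n² - 4n - 3.
Check: h(4) = 285. ✓

h(n) = 6n^3 - 5n^2 - 4n - 3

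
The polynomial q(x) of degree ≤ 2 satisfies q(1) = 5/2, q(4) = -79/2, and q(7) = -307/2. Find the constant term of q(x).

1/2

Write q(x) = ax^2 + bx + c. Substituting each data point gives a linear system:
  a + b + c = 5/2
  16a + 4b + c = -79/2
  49a + 7b + c = -307/2
Solving the system yields a = -4, b = 6, c = 1/2.
So q(x) = -4x² + 6x + 1/2.
The constant term is 1/2.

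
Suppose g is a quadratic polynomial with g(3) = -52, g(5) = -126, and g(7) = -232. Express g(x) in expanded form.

g(x) = -4x^2 - 5x - 1

Using the Lagrange interpolation formula with nodes 3, 5, 7:
  L_0(x) = (x - 5)(x - 7) / 8
  L_1(x) = (x - 3)(x - 7) / -4
  L_2(x) = (x - 3)(x - 5) / 8
Then g(x) = -52·L_0(x) - 126·L_1(x) - 232·L_2(x).
Expanding and collecting terms gives g(x) = -4x^2 - 5x - 1.
Check: g(3) = -52. ✓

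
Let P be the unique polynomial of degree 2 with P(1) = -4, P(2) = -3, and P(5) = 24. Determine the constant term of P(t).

Write P(t) = at^2 + bt + c. Substituting each data point gives a linear system:
  a + b + c = -4
  4a + 2b + c = -3
  25a + 5b + c = 24
Solving the system yields a = 2, b = -5, c = -1.
So P(t) = 2t^2 - 5t - 1.
The constant term is -1.

-1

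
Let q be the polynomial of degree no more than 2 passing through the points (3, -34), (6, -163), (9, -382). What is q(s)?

q(s) = -5s^2 + 2s + 5

Write q(s) = as^2 + bs + c. Substituting each data point gives a linear system:
  9a + 3b + c = -34
  36a + 6b + c = -163
  81a + 9b + c = -382
Solving the system yields a = -5, b = 2, c = 5.
So q(s) = -5s^2 + 2s + 5.
Check: q(9) = -382. ✓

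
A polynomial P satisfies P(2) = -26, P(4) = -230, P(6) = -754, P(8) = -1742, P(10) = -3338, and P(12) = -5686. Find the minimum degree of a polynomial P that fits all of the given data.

Forward differences of the values at n = 2, 4, 6, 8, 10, 12:
  P  : -26  -230  -754  -1742  -3338  -5686
  Δ  : -204  -524  -988  -1596  -2348
  Δ^2: -320  -464  -608  -752
  Δ^3: -144  -144  -144
  Δ^4: 0  0
  Δ^5: 0
The third differences are constant (-144) and nonzero, while all higher differences vanish, so the minimal degree is 3.

3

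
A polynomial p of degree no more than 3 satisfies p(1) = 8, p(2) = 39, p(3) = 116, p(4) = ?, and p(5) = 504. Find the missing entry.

263

The 4 known points determine the degree-3 polynomial uniquely.
Write p(n) = an^3 + bn^2 + cn + d. Substituting each data point gives a linear system:
  a + b + c + d = 8
  8a + 4b + 2c + d = 39
  27a + 9b + 3c + d = 116
  125a + 25b + 5c + d = 504
Solving the system yields a = 4, b = -1, c = 6, d = -1.
So p(n) = 4n^3 - n^2 + 6n - 1.
Then p(4) = 263.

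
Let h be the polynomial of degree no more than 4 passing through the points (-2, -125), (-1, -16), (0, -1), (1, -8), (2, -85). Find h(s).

h(s) = -5s^4 + 2s^3 - 6s^2 + 2s - 1

Write h(s) = as^4 + bs^3 + cs^2 + ds + e. Substituting each data point gives a linear system:
  16a - 8b + 4c - 2d + e = -125
  a - b + c - d + e = -16
  e = -1
  a + b + c + d + e = -8
  16a + 8b + 4c + 2d + e = -85
Solving the system yields a = -5, b = 2, c = -6, d = 2, e = -1.
So h(s) = -5s^4 + 2s^3 - 6s^2 + 2s - 1.
Check: h(2) = -85. ✓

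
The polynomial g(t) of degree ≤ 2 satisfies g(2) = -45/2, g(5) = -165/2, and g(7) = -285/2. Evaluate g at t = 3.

-77/2

Using the Lagrange interpolation formula with nodes 2, 5, 7:
  L_0(t) = (t - 5)(t - 7) / 15
  L_1(t) = (t - 2)(t - 7) / -6
  L_2(t) = (t - 2)(t - 5) / 10
Then g(t) = -45/2·L_0(t) - 165/2·L_1(t) - 285/2·L_2(t).
Expanding and collecting terms gives g(t) = -2t^2 - 6t - 5/2.
Evaluating at t = 3: g(3) = -77/2.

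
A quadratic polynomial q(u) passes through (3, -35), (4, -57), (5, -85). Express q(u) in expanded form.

q(u) = -3u^2 - u - 5

Write q(u) = au^2 + bu + c. Substituting each data point gives a linear system:
  9a + 3b + c = -35
  16a + 4b + c = -57
  25a + 5b + c = -85
Solving the system yields a = -3, b = -1, c = -5.
So q(u) = -3u² - u - 5.
Check: q(3) = -35. ✓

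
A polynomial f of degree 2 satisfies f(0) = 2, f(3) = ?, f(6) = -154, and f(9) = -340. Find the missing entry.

-40

On equispaced nodes a degree-2 polynomial has vanishing third forward difference, so
  - f(0) + 3·f(3) - 3·f(6) + f(9) = 0.
Substituting the known values and solving for f(3):
  3·f(3) = -120
  f(3) = -40.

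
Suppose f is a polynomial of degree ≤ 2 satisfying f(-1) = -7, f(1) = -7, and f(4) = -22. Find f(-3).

Using the Lagrange interpolation formula with nodes -1, 1, 4:
  L_0(t) = (t - 1)(t - 4) / 10
  L_1(t) = (t + 1)(t - 4) / -6
  L_2(t) = (t + 1)(t - 1) / 15
Then f(t) = -7·L_0(t) - 7·L_1(t) - 22·L_2(t).
Expanding and collecting terms gives f(t) = -t^2 - 6.
Evaluating at t = -3: f(-3) = -15.

-15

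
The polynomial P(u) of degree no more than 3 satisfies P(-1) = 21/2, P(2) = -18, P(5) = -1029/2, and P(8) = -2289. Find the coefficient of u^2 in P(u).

Write P(u) = au^3 + bu^2 + cu + d. Substituting each data point gives a linear system:
  -a + b - c + d = 21/2
  8a + 4b + 2c + d = -18
  125a + 25b + 5c + d = -1029/2
  512a + 64b + 8c + d = -2289
Solving the system yields a = -5, b = 4, c = 3/2, d = 3.
So P(u) = -5u^3 + 4u^2 + (3/2)u + 3.
The coefficient of u^2 is 4.

4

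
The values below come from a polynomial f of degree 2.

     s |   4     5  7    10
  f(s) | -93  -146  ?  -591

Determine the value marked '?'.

-288

The 3 known points determine the degree-2 polynomial uniquely.
Write f(s) = as^2 + bs + c. Substituting each data point gives a linear system:
  16a + 4b + c = -93
  25a + 5b + c = -146
  100a + 10b + c = -591
Solving the system yields a = -6, b = 1, c = -1.
So f(s) = -6s^2 + s - 1.
Then f(7) = -288.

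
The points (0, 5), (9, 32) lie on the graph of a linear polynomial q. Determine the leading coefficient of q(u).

3

Write q(u) = au + b. Substituting each data point gives a linear system:
  b = 5
  9a + b = 32
Solving the system yields a = 3, b = 5.
So q(u) = 3u + 5.
The leading coefficient is 3.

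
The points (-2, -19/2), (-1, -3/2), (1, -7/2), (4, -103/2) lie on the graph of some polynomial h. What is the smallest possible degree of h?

Divided differences on the nodes -2, -1, 1, 4:
  order 0: -19/2  -3/2  -7/2  -103/2
  order 1: 8  -1  -16
  order 2: -3  -3
  order 3: 0
The order-2 divided differences are all -3 (nonzero) and every higher order vanishes, so the data lies on a polynomial of degree exactly 2.

2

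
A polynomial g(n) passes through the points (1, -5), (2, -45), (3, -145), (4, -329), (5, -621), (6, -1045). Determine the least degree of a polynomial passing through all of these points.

Forward differences of the values at n = 1, 2, 3, 4, 5, 6:
  g  : -5  -45  -145  -329  -621  -1045
  Δ  : -40  -100  -184  -292  -424
  Δ^2: -60  -84  -108  -132
  Δ^3: -24  -24  -24
  Δ^4: 0  0
  Δ^5: 0
The third differences are constant (-24) and nonzero, while all higher differences vanish, so the minimal degree is 3.

3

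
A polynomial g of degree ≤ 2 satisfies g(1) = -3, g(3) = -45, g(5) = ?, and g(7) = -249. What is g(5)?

-127

On equispaced nodes a degree-2 polynomial has vanishing third forward difference, so
  - g(1) + 3·g(3) - 3·g(5) + g(7) = 0.
Substituting the known values and solving for g(5):
  -3·g(5) = 381
  g(5) = -127.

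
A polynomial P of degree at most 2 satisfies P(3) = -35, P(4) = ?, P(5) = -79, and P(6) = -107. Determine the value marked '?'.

The 3 known points determine the degree-2 polynomial uniquely.
Write P(s) = as^2 + bs + c. Substituting each data point gives a linear system:
  9a + 3b + c = -35
  25a + 5b + c = -79
  36a + 6b + c = -107
Solving the system yields a = -2, b = -6, c = 1.
So P(s) = -2s^2 - 6s + 1.
Then P(4) = -55.

-55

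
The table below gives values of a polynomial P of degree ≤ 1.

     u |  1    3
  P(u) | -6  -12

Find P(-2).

Write P(u) = au + b. Substituting each data point gives a linear system:
  a + b = -6
  3a + b = -12
Solving the system yields a = -3, b = -3.
So P(u) = -3u - 3.
Then P(-2) = 3.

3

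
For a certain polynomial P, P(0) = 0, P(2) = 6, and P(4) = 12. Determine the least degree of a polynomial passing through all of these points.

1

Forward differences of the values at t = 0, 2, 4:
  P  : 0  6  12
  Δ  : 6  6
  Δ^2: 0
The first differences are constant (6) and nonzero, while all higher differences vanish, so the minimal degree is 1.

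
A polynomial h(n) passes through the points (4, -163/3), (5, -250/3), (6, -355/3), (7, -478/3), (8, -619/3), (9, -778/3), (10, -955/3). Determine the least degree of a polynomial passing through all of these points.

Forward differences of the values at n = 4, 5, 6, 7, 8, 9, 10:
  h  : -163/3  -250/3  -355/3  -478/3  -619/3  -778/3  -955/3
  Δ  : -29  -35  -41  -47  -53  -59
  Δ^2: -6  -6  -6  -6  -6
  Δ^3: 0  0  0  0
  Δ^4: 0  0  0
  Δ^5: 0  0
  Δ^6: 0
The second differences are constant (-6) and nonzero, while all higher differences vanish, so the minimal degree is 2.

2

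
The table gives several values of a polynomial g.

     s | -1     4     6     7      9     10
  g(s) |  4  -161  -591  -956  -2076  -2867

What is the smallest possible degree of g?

Divided differences on the nodes -1, 4, 6, 7, 9, 10:
  order 0: 4  -161  -591  -956  -2076  -2867
  order 1: -33  -215  -365  -560  -791
  order 2: -26  -50  -65  -77
  order 3: -3  -3  -3
  order 4: 0  0
  order 5: 0
The order-3 divided differences are all -3 (nonzero) and every higher order vanishes, so the data lies on a polynomial of degree exactly 3.

3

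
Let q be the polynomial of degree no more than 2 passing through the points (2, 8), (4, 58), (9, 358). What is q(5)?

Write q(t) = at^2 + bt + c. Substituting each data point gives a linear system:
  4a + 2b + c = 8
  16a + 4b + c = 58
  81a + 9b + c = 358
Solving the system yields a = 5, b = -5, c = -2.
So q(t) = 5t^2 - 5t - 2.
Then q(5) = 98.

98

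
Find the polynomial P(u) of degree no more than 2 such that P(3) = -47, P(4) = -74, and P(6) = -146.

P(u) = -3u^2 - 6u - 2

Write P(u) = au^2 + bu + c. Substituting each data point gives a linear system:
  9a + 3b + c = -47
  16a + 4b + c = -74
  36a + 6b + c = -146
Solving the system yields a = -3, b = -6, c = -2.
So P(u) = -3u^2 - 6u - 2.
Check: P(6) = -146. ✓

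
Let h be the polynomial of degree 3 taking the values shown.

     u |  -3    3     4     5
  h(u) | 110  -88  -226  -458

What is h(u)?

Write h(u) = au^3 + bu^2 + cu + d. Substituting each data point gives a linear system:
  -27a + 9b - 3c + d = 110
  27a + 9b + 3c + d = -88
  64a + 16b + 4c + d = -226
  125a + 25b + 5c + d = -458
Solving the system yields a = -4, b = 1, c = 3, d = 2.
So h(u) = -4u^3 + u^2 + 3u + 2.
Check: h(4) = -226. ✓

h(u) = -4u^3 + u^2 + 3u + 2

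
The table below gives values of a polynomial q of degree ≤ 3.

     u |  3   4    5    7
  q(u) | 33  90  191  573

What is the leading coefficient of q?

2

Write q(u) = au^3 + bu^2 + cu + d. Substituting each data point gives a linear system:
  27a + 9b + 3c + d = 33
  64a + 16b + 4c + d = 90
  125a + 25b + 5c + d = 191
  343a + 49b + 7c + d = 573
Solving the system yields a = 2, b = -2, c = -3, d = 6.
So q(u) = 2u³ - 2u² - 3u + 6.
The leading coefficient is 2.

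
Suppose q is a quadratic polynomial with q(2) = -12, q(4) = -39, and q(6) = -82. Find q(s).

Write q(s) = as^2 + bs + c. Substituting each data point gives a linear system:
  4a + 2b + c = -12
  16a + 4b + c = -39
  36a + 6b + c = -82
Solving the system yields a = -2, b = -3/2, c = -1.
So q(s) = -2s² - (3/2)s - 1.
Check: q(2) = -12. ✓

q(s) = -2s^2 - (3/2)s - 1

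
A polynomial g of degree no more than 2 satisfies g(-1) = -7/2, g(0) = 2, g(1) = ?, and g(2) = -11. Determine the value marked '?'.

-1/2

The 3 known points determine the degree-2 polynomial uniquely.
Write g(u) = au^2 + bu + c. Substituting each data point gives a linear system:
  a - b + c = -7/2
  c = 2
  4a + 2b + c = -11
Solving the system yields a = -4, b = 3/2, c = 2.
So g(u) = -4u^2 + (3/2)u + 2.
Then g(1) = -1/2.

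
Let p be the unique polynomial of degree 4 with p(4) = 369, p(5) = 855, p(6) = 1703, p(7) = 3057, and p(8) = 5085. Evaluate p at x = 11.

Using the Lagrange interpolation formula with nodes 4, 5, 6, 7, 8:
  L_0(x) = (x - 5)(x - 6)(x - 7)(x - 8) / 24
  L_1(x) = (x - 4)(x - 6)(x - 7)(x - 8) / -6
  L_2(x) = (x - 4)(x - 5)(x - 7)(x - 8) / 4
  L_3(x) = (x - 4)(x - 5)(x - 6)(x - 8) / -6
  L_4(x) = (x - 4)(x - 5)(x - 6)(x - 7) / 24
Then p(x) = 369·L_0(x) + 855·L_1(x) + 1703·L_2(x) + 3057·L_3(x) + 5085·L_4(x).
Expanding and collecting terms gives p(x) = x^4 + 2x^3 - 5x + 5.
Evaluating at x = 11: p(11) = 17253.

17253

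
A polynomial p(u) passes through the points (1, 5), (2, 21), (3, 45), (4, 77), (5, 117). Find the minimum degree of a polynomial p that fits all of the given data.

Forward differences of the values at u = 1, 2, 3, 4, 5:
  p  : 5  21  45  77  117
  Δ  : 16  24  32  40
  Δ^2: 8  8  8
  Δ^3: 0  0
  Δ^4: 0
The second differences are constant (8) and nonzero, while all higher differences vanish, so the minimal degree is 2.

2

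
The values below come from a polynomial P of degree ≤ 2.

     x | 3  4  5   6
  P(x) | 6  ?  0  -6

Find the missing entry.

On equispaced nodes a degree-2 polynomial has vanishing third forward difference, so
  - P(3) + 3·P(4) - 3·P(5) + P(6) = 0.
Substituting the known values and solving for P(4):
  3·P(4) = 12
  P(4) = 4.

4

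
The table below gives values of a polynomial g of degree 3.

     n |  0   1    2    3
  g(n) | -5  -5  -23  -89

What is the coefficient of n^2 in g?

Write g(n) = an^3 + bn^2 + cn + d. Substituting each data point gives a linear system:
  d = -5
  a + b + c + d = -5
  8a + 4b + 2c + d = -23
  27a + 9b + 3c + d = -89
Solving the system yields a = -5, b = 6, c = -1, d = -5.
So g(n) = -5n^3 + 6n^2 - n - 5.
The coefficient of n^2 is 6.

6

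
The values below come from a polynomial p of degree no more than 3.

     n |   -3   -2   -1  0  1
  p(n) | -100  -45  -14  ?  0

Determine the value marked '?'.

-1

On equispaced nodes a degree-3 polynomial has vanishing fourth forward difference, so
  p(-3) - 4·p(-2) + 6·p(-1) - 4·p(0) + p(1) = 0.
Substituting the known values and solving for p(0):
  -4·p(0) = 4
  p(0) = -1.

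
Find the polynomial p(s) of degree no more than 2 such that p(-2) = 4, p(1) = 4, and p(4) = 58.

p(s) = 3s^2 + 3s - 2

Using the Lagrange interpolation formula with nodes -2, 1, 4:
  L_0(s) = (s - 1)(s - 4) / 18
  L_1(s) = (s + 2)(s - 4) / -9
  L_2(s) = (s + 2)(s - 1) / 18
Then p(s) = 4·L_0(s) + 4·L_1(s) + 58·L_2(s).
Expanding and collecting terms gives p(s) = 3s² + 3s - 2.
Check: p(-2) = 4. ✓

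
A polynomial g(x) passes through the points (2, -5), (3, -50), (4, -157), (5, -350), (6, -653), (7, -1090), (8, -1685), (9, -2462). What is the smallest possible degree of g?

Forward differences of the values at x = 2, 3, 4, 5, 6, 7, 8, 9:
  g  : -5  -50  -157  -350  -653  -1090  -1685  -2462
  Δ  : -45  -107  -193  -303  -437  -595  -777
  Δ^2: -62  -86  -110  -134  -158  -182
  Δ^3: -24  -24  -24  -24  -24
  Δ^4: 0  0  0  0
  Δ^5: 0  0  0
  Δ^6: 0  0
  Δ^7: 0
The third differences are constant (-24) and nonzero, while all higher differences vanish, so the minimal degree is 3.

3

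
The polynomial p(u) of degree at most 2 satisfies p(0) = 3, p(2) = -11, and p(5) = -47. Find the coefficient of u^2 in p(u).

Write p(u) = au^2 + bu + c. Substituting each data point gives a linear system:
  c = 3
  4a + 2b + c = -11
  25a + 5b + c = -47
Solving the system yields a = -1, b = -5, c = 3.
So p(u) = -u^2 - 5u + 3.
The leading coefficient is -1.

-1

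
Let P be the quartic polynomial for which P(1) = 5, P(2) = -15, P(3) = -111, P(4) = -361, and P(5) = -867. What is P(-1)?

Write P(n) = an^4 + bn^3 + cn^2 + dn + e. Substituting each data point gives a linear system:
  a + b + c + d + e = 5
  16a + 8b + 4c + 2d + e = -15
  81a + 27b + 9c + 3d + e = -111
  256a + 64b + 16c + 4d + e = -361
  625a + 125b + 25c + 5d + e = -867
Solving the system yields a = -1, b = -3, c = 5, d = 1, e = 3.
So P(n) = -n^4 - 3n^3 + 5n^2 + n + 3.
Then P(-1) = 9.

9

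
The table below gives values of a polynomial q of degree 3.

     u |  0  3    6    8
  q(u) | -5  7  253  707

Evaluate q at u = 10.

Write q(u) = au^3 + bu^2 + cu + d. Substituting each data point gives a linear system:
  d = -5
  27a + 9b + 3c + d = 7
  216a + 36b + 6c + d = 253
  512a + 64b + 8c + d = 707
Solving the system yields a = 2, b = -5, c = 1, d = -5.
So q(u) = 2u^3 - 5u^2 + u - 5.
Then q(10) = 1505.

1505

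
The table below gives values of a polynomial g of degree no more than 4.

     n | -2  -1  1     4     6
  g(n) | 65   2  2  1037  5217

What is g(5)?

Using the Lagrange interpolation formula with nodes -2, -1, 1, 4, 6:
  L_0(n) = (n + 1)(n - 1)(n - 4)(n - 6) / 144
  L_1(n) = (n + 2)(n - 1)(n - 4)(n - 6) / -70
  L_2(n) = (n + 2)(n + 1)(n - 4)(n - 6) / 90
  L_3(n) = (n + 2)(n + 1)(n - 1)(n - 6) / -180
  L_4(n) = (n + 2)(n + 1)(n - 1)(n - 4) / 560
Then g(n) = 65·L_0(n) + 2·L_1(n) + 2·L_2(n) + 1037·L_3(n) + 5217·L_4(n).
Expanding and collecting terms gives g(n) = 4n^4 + n^2 - 3.
Evaluating at n = 5: g(5) = 2522.

2522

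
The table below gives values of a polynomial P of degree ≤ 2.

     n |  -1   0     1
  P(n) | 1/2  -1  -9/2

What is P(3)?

Forward differences of the values at n = -1, 0, 1:
  P  : 1/2  -1  -9/2
  Δ  : -3/2  -7/2
  Δ^2: -2
The second differences are constant, confirming degree 2.
Interpolating (Newton forward form) and evaluating at n = 3 gives P(3) = -35/2.

-35/2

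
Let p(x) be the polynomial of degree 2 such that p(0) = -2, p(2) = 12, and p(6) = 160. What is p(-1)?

6

Write p(x) = ax^2 + bx + c. Substituting each data point gives a linear system:
  c = -2
  4a + 2b + c = 12
  36a + 6b + c = 160
Solving the system yields a = 5, b = -3, c = -2.
So p(x) = 5x² - 3x - 2.
Then p(-1) = 6.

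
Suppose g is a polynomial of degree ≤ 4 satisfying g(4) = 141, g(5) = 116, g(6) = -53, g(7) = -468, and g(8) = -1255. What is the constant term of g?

1

Write g(u) = au^4 + bu^3 + cu^2 + du + e. Substituting each data point gives a linear system:
  256a + 64b + 16c + 4d + e = 141
  625a + 125b + 25c + 5d + e = 116
  1296a + 216b + 36c + 6d + e = -53
  2401a + 343b + 49c + 7d + e = -468
  4096a + 512b + 64c + 8d + e = -1255
Solving the system yields a = -1, b = 5, c = 4, d = 3, e = 1.
So g(u) = -u^4 + 5u^3 + 4u^2 + 3u + 1.
The constant term is 1.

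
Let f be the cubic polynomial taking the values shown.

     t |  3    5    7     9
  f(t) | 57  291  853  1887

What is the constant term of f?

6

Write f(t) = at^3 + bt^2 + ct + d. Substituting each data point gives a linear system:
  27a + 9b + 3c + d = 57
  125a + 25b + 5c + d = 291
  343a + 49b + 7c + d = 853
  729a + 81b + 9c + d = 1887
Solving the system yields a = 3, b = -4, c = 2, d = 6.
So f(t) = 3t^3 - 4t^2 + 2t + 6.
The constant term is 6.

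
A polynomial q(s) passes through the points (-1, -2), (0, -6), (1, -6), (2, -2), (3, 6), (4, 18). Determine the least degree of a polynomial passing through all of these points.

2

Forward differences of the values at s = -1, 0, 1, 2, 3, 4:
  q  : -2  -6  -6  -2  6  18
  Δ  : -4  0  4  8  12
  Δ^2: 4  4  4  4
  Δ^3: 0  0  0
  Δ^4: 0  0
  Δ^5: 0
The second differences are constant (4) and nonzero, while all higher differences vanish, so the minimal degree is 2.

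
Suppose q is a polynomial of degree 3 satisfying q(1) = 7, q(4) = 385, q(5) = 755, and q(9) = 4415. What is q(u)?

Write q(u) = au^3 + bu^2 + cu + d. Substituting each data point gives a linear system:
  a + b + c + d = 7
  64a + 16b + 4c + d = 385
  125a + 25b + 5c + d = 755
  729a + 81b + 9c + d = 4415
Solving the system yields a = 6, b = 1, c = -5, d = 5.
So q(u) = 6u³ + u² - 5u + 5.
Check: q(4) = 385. ✓

q(u) = 6u^3 + u^2 - 5u + 5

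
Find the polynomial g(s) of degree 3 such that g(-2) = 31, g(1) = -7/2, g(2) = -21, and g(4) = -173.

g(s) = -3s^3 + (3/2)s^2 - s - 1

Using the Lagrange interpolation formula with nodes -2, 1, 2, 4:
  L_0(s) = (s - 1)(s - 2)(s - 4) / -72
  L_1(s) = (s + 2)(s - 2)(s - 4) / 9
  L_2(s) = (s + 2)(s - 1)(s - 4) / -8
  L_3(s) = (s + 2)(s - 1)(s - 2) / 36
Then g(s) = 31·L_0(s) - 7/2·L_1(s) - 21·L_2(s) - 173·L_3(s).
Expanding and collecting terms gives g(s) = -3s³ + (3/2)s² - s - 1.
Check: g(2) = -21. ✓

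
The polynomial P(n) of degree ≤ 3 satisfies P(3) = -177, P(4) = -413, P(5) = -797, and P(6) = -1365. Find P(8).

Write P(n) = an^3 + bn^2 + cn + d. Substituting each data point gives a linear system:
  27a + 9b + 3c + d = -177
  64a + 16b + 4c + d = -413
  125a + 25b + 5c + d = -797
  216a + 36b + 6c + d = -1365
Solving the system yields a = -6, b = -2, c = 0, d = 3.
So P(n) = -6n³ - 2n² + 3.
Then P(8) = -3197.

-3197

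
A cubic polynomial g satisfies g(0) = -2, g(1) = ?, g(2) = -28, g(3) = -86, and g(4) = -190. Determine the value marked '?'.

-4

On equispaced nodes a degree-3 polynomial has vanishing fourth forward difference, so
  g(0) - 4·g(1) + 6·g(2) - 4·g(3) + g(4) = 0.
Substituting the known values and solving for g(1):
  -4·g(1) = 16
  g(1) = -4.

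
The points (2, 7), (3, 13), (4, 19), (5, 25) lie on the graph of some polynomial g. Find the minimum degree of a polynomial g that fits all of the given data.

Forward differences of the values at n = 2, 3, 4, 5:
  g  : 7  13  19  25
  Δ  : 6  6  6
  Δ^2: 0  0
  Δ^3: 0
The first differences are constant (6) and nonzero, while all higher differences vanish, so the minimal degree is 1.

1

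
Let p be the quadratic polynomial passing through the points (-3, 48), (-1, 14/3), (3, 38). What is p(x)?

p(x) = 5x^2 - (5/3)x - 2

Write p(x) = ax^2 + bx + c. Substituting each data point gives a linear system:
  9a - 3b + c = 48
  a - b + c = 14/3
  9a + 3b + c = 38
Solving the system yields a = 5, b = -5/3, c = -2.
So p(x) = 5x² - (5/3)x - 2.
Check: p(3) = 38. ✓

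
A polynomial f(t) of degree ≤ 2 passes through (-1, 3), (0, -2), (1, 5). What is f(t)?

Write f(t) = at^2 + bt + c. Substituting each data point gives a linear system:
  a - b + c = 3
  c = -2
  a + b + c = 5
Solving the system yields a = 6, b = 1, c = -2.
So f(t) = 6t^2 + t - 2.
Check: f(0) = -2. ✓

f(t) = 6t^2 + t - 2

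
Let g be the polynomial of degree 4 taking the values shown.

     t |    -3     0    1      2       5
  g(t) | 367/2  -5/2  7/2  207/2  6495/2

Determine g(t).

Write g(t) = at^4 + bt^3 + ct^2 + dt + e. Substituting each data point gives a linear system:
  81a - 27b + 9c - 3d + e = 367/2
  e = -5/2
  a + b + c + d + e = 7/2
  16a + 8b + 4c + 2d + e = 207/2
  625a + 125b + 25c + 5d + e = 6495/2
Solving the system yields a = 4, b = 6, c = 1, d = -5, e = -5/2.
So g(t) = 4t⁴ + 6t³ + t² - 5t - 5/2.
Check: g(0) = -5/2. ✓

g(t) = 4t^4 + 6t^3 + t^2 - 5t - 5/2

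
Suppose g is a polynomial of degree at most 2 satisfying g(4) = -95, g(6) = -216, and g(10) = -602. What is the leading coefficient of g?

-6

Write g(u) = au^2 + bu + c. Substituting each data point gives a linear system:
  16a + 4b + c = -95
  36a + 6b + c = -216
  100a + 10b + c = -602
Solving the system yields a = -6, b = -1/2, c = 3.
So g(u) = -6u^2 - (1/2)u + 3.
The leading coefficient is -6.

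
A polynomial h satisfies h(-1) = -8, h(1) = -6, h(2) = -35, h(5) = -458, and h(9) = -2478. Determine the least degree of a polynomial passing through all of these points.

Divided differences on the nodes -1, 1, 2, 5, 9:
  order 0: -8  -6  -35  -458  -2478
  order 1: 1  -29  -141  -505
  order 2: -10  -28  -52
  order 3: -3  -3
  order 4: 0
The order-3 divided differences are all -3 (nonzero) and every higher order vanishes, so the data lies on a polynomial of degree exactly 3.

3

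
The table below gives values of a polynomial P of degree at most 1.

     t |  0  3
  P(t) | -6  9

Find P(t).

Using the Lagrange interpolation formula with nodes 0, 3:
  L_0(t) = (t - 3) / -3
  L_1(t) = t / 3
Then P(t) = -6·L_0(t) + 9·L_1(t).
Expanding and collecting terms gives P(t) = 5t - 6.
Check: P(0) = -6. ✓

P(t) = 5t - 6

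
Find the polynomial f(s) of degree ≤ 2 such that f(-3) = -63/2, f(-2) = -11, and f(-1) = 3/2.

f(s) = -4s^2 + (1/2)s + 6

Using the Lagrange interpolation formula with nodes -3, -2, -1:
  L_0(s) = (s + 2)(s + 1) / 2
  L_1(s) = (s + 3)(s + 1) / -1
  L_2(s) = (s + 3)(s + 2) / 2
Then f(s) = -63/2·L_0(s) - 11·L_1(s) + 3/2·L_2(s).
Expanding and collecting terms gives f(s) = -4s^2 + (1/2)s + 6.
Check: f(-1) = 3/2. ✓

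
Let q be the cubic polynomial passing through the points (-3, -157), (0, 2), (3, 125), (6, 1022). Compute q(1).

7

Using the Lagrange interpolation formula with nodes -3, 0, 3, 6:
  L_0(x) = x(x - 3)(x - 6) / -162
  L_1(x) = (x + 3)(x - 3)(x - 6) / 54
  L_2(x) = (x + 3)x(x - 6) / -54
  L_3(x) = (x + 3)x(x - 3) / 162
Then q(x) = -157·L_0(x) + 2·L_1(x) + 125·L_2(x) + 1022·L_3(x).
Expanding and collecting terms gives q(x) = 5x^3 - 2x^2 + 2x + 2.
Evaluating at x = 1: q(1) = 7.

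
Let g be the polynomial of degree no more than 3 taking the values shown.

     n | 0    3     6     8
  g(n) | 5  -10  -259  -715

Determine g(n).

g(n) = -2n^3 + 5n^2 - 2n + 5

Write g(n) = an^3 + bn^2 + cn + d. Substituting each data point gives a linear system:
  d = 5
  27a + 9b + 3c + d = -10
  216a + 36b + 6c + d = -259
  512a + 64b + 8c + d = -715
Solving the system yields a = -2, b = 5, c = -2, d = 5.
So g(n) = -2n^3 + 5n^2 - 2n + 5.
Check: g(3) = -10. ✓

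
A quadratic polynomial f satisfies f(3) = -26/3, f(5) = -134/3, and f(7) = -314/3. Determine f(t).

Write f(t) = at^2 + bt + c. Substituting each data point gives a linear system:
  9a + 3b + c = -26/3
  25a + 5b + c = -134/3
  49a + 7b + c = -314/3
Solving the system yields a = -3, b = 6, c = 1/3.
So f(t) = -3t² + 6t + 1/3.
Check: f(7) = -314/3. ✓

f(t) = -3t^2 + 6t + 1/3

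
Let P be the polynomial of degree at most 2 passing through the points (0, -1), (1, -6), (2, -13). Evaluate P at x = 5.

-46

Using the Lagrange interpolation formula with nodes 0, 1, 2:
  L_0(x) = (x - 1)(x - 2) / 2
  L_1(x) = x(x - 2) / -1
  L_2(x) = x(x - 1) / 2
Then P(x) = -1·L_0(x) - 6·L_1(x) - 13·L_2(x).
Expanding and collecting terms gives P(x) = -x^2 - 4x - 1.
Evaluating at x = 5: P(5) = -46.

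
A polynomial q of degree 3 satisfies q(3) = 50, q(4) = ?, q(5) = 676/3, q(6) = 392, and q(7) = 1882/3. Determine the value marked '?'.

The 4 known points determine the degree-3 polynomial uniquely.
Write q(s) = as^3 + bs^2 + cs + d. Substituting each data point gives a linear system:
  27a + 9b + 3c + d = 50
  125a + 25b + 5c + d = 676/3
  216a + 36b + 6c + d = 392
  343a + 49b + 7c + d = 1882/3
Solving the system yields a = 2, b = -5/3, c = 3, d = 2.
So q(s) = 2s^3 - (5/3)s^2 + 3s + 2.
Then q(4) = 346/3.

346/3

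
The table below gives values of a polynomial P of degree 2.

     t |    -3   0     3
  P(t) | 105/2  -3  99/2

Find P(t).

Using the Lagrange interpolation formula with nodes -3, 0, 3:
  L_0(t) = t(t - 3) / 18
  L_1(t) = (t + 3)(t - 3) / -9
  L_2(t) = (t + 3)t / 18
Then P(t) = 105/2·L_0(t) - 3·L_1(t) + 99/2·L_2(t).
Expanding and collecting terms gives P(t) = 6t^2 - (1/2)t - 3.
Check: P(-3) = 105/2. ✓

P(t) = 6t^2 - (1/2)t - 3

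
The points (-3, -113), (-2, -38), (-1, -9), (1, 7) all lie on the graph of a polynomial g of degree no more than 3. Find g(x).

g(x) = 4x^3 + x^2 + 4x - 2

Using the Lagrange interpolation formula with nodes -3, -2, -1, 1:
  L_0(x) = (x + 2)(x + 1)(x - 1) / -8
  L_1(x) = (x + 3)(x + 1)(x - 1) / 3
  L_2(x) = (x + 3)(x + 2)(x - 1) / -4
  L_3(x) = (x + 3)(x + 2)(x + 1) / 24
Then g(x) = -113·L_0(x) - 38·L_1(x) - 9·L_2(x) + 7·L_3(x).
Expanding and collecting terms gives g(x) = 4x³ + x² + 4x - 2.
Check: g(-1) = -9. ✓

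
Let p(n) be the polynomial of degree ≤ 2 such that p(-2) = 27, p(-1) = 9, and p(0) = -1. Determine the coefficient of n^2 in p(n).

4

Write p(n) = an^2 + bn + c. Substituting each data point gives a linear system:
  4a - 2b + c = 27
  a - b + c = 9
  c = -1
Solving the system yields a = 4, b = -6, c = -1.
So p(n) = 4n² - 6n - 1.
The leading coefficient is 4.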